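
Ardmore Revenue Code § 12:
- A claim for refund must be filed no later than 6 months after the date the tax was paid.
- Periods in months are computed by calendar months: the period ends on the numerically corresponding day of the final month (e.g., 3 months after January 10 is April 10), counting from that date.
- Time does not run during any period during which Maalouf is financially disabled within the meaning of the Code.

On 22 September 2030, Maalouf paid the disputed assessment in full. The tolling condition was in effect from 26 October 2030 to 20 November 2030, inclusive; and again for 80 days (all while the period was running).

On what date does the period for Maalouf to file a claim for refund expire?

6 months after 22 September 2030 is March 22, 2031.
From October 26, 2030 through November 20, 2030 inclusive is 26 days; tolling adds 26 days: March 22, 2031 + 26 days = April 17, 2031.
Tolling adds 80 days: April 17, 2031 + 80 days = July 6, 2031.

July 6, 2031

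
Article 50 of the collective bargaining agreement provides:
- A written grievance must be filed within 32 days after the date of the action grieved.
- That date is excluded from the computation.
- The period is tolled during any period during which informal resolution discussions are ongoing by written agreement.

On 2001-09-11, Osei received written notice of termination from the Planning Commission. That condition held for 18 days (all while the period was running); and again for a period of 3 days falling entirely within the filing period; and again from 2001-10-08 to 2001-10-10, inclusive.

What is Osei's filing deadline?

32 days after 2001-09-11 is October 13, 2001.
Tolling adds 18 days: October 13, 2001 + 18 days = October 31, 2001.
Tolling adds 3 days: October 31, 2001 + 3 days = November 3, 2001.
From October 8, 2001 through October 10, 2001 inclusive is 3 days; tolling adds 3 days: November 3, 2001 + 3 days = November 6, 2001.

November 6, 2001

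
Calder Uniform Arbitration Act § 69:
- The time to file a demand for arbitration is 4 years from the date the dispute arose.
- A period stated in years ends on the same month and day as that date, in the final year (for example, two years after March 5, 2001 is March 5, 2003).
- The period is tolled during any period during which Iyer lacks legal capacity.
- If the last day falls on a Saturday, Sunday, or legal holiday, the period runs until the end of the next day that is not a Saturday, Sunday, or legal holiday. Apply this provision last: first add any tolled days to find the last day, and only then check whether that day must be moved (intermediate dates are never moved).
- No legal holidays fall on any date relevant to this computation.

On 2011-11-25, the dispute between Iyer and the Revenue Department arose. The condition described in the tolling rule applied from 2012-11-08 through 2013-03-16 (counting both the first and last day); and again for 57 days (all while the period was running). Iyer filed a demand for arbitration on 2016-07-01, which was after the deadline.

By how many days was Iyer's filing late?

4 years after 2011-11-25 is November 25, 2015.
From November 8, 2012 through March 16, 2013 inclusive is 129 days; tolling adds 129 days: November 25, 2015 + 129 days = April 2, 2016.
Tolling adds 57 days: April 2, 2016 + 57 days = May 29, 2016.
May 29, 2016 is Sunday. The next qualifying day is May 30, 2016.
The deadline is May 30, 2016; from May 30, 2016 to July 1, 2016 is 32 days.

32 days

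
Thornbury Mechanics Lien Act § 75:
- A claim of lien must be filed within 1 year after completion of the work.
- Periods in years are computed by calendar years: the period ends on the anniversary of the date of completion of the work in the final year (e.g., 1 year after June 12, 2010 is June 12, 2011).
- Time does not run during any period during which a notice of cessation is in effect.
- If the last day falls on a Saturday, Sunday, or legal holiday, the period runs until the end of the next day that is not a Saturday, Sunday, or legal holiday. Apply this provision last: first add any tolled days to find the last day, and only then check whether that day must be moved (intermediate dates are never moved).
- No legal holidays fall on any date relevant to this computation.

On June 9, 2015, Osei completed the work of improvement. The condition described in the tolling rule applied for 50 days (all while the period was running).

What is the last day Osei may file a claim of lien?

July 29, 2016

1 year after June 9, 2015 is June 9, 2016.
Tolling adds 50 days: June 9, 2016 + 50 days = July 29, 2016.
July 29, 2016 is a Friday and not a legal holiday, so no extension applies.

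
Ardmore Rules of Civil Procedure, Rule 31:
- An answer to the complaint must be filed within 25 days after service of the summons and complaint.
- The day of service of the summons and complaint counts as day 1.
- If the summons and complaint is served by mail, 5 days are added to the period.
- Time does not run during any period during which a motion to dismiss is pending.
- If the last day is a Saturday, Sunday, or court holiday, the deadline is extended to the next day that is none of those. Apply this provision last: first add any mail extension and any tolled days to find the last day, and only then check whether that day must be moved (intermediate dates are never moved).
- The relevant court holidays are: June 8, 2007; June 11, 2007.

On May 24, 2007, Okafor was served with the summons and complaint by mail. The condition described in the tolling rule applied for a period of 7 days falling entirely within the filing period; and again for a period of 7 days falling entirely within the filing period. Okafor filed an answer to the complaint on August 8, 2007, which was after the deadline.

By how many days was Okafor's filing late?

Counting May 24, 2007 as day 1, day 25 is June 17, 2007.
Service was by mail, adding 5 days: June 17, 2007 + 5 days = June 22, 2007.
Tolling adds 7 days: June 22, 2007 + 7 days = June 29, 2007.
Tolling adds 7 days: June 29, 2007 + 7 days = July 6, 2007.
July 6, 2007 is a Friday and not a court holiday, so no extension applies.
The deadline is July 6, 2007; from July 6, 2007 to August 8, 2007 is 33 days.

33 days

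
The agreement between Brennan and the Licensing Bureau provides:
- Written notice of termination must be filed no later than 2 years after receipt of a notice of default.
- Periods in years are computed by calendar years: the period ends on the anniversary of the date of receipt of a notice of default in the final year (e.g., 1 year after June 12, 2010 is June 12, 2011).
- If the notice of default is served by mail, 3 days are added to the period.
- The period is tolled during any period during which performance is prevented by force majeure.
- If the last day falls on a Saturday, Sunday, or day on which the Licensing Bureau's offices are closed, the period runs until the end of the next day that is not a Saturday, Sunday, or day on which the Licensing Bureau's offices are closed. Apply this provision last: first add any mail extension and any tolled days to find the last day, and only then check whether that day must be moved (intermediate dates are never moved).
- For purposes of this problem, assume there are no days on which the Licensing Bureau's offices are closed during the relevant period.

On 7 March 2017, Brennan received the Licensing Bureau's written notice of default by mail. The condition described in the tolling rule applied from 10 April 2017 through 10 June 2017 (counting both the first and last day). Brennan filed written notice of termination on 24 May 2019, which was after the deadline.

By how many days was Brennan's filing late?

2 years after 7 March 2017 is March 7, 2019.
Service was by mail, adding 3 days: March 7, 2019 + 3 days = March 10, 2019.
From April 10, 2017 through June 10, 2017 inclusive is 62 days; tolling adds 62 days: March 10, 2019 + 62 days = May 11, 2019.
May 11, 2019 is Saturday; May 12, 2019 is Sunday. The next qualifying day is May 13, 2019.
The deadline is May 13, 2019; from May 13, 2019 to May 24, 2019 is 11 days.

11 days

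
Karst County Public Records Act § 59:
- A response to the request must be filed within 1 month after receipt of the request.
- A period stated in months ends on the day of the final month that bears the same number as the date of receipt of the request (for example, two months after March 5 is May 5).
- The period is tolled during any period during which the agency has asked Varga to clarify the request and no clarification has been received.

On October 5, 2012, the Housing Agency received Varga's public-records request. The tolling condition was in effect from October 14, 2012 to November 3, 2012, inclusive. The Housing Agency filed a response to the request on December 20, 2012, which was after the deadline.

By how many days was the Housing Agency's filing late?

24 days

1 month after October 5, 2012 is November 5, 2012.
From October 14, 2012 through November 3, 2012 inclusive is 21 days; tolling adds 21 days: November 5, 2012 + 21 days = November 26, 2012.
The deadline is November 26, 2012; from November 26, 2012 to December 20, 2012 is 24 days.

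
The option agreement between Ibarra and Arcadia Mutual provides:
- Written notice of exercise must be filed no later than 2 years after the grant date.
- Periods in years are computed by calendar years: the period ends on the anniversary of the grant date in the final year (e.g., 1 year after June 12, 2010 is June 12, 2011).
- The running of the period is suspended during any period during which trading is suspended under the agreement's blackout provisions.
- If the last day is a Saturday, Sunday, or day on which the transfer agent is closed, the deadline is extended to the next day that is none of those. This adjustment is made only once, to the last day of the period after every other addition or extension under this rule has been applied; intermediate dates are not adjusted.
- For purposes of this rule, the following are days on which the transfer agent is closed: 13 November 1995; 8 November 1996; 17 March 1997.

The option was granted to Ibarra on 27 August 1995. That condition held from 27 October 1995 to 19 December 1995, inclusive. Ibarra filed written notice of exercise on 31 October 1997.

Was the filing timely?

No

2 years after 27 August 1995 is August 27, 1997.
From October 27, 1995 through December 19, 1995 inclusive is 54 days; tolling adds 54 days: August 27, 1997 + 54 days = October 20, 1997.
October 20, 1997 is a Monday and not a day on which the transfer agent is closed, so no extension applies.
The deadline is October 20, 1997; the filing on October 31, 1997 is after that date.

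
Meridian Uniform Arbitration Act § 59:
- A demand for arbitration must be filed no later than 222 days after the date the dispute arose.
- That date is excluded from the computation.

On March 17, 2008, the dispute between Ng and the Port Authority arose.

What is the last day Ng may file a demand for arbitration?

222 days after March 17, 2008 is October 25, 2008.

October 25, 2008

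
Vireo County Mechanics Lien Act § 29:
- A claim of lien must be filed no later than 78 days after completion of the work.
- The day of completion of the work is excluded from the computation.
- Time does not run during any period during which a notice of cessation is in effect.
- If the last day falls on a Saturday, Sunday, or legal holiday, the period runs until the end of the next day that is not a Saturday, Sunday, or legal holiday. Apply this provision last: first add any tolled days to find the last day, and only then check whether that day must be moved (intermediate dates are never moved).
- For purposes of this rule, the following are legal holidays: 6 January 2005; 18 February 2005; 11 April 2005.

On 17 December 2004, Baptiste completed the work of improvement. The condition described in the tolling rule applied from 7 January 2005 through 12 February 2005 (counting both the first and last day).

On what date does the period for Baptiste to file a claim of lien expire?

April 12, 2005

78 days after 17 December 2004 is March 5, 2005.
From January 7, 2005 through February 12, 2005 inclusive is 37 days; tolling adds 37 days: March 5, 2005 + 37 days = April 11, 2005.
April 11, 2005 is a listed holiday. The next qualifying day is April 12, 2005.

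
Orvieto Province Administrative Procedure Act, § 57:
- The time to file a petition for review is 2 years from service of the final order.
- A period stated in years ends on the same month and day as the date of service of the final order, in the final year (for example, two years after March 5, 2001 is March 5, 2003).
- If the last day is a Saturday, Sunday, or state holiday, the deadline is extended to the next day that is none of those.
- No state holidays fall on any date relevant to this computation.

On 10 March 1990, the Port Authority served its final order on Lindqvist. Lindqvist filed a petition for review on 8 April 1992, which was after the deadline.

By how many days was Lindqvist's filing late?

2 years after 10 March 1990 is March 10, 1992.
March 10, 1992 is a Tuesday and not a state holiday, so no extension applies.
The deadline is March 10, 1992; from March 10, 1992 to April 8, 1992 is 29 days.

29 days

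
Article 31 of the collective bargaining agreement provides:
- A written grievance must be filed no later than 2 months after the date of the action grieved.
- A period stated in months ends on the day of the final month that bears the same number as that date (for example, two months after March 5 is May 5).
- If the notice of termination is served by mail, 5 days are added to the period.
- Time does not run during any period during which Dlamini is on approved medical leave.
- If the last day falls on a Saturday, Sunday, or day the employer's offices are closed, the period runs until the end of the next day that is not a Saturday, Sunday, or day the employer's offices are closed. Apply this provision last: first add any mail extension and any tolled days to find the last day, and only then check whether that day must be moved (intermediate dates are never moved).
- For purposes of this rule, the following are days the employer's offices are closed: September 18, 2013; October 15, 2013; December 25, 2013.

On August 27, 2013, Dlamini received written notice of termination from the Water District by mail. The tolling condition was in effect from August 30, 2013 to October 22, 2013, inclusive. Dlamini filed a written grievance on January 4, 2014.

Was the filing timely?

2 months after August 27, 2013 is October 27, 2013.
Service was by mail, adding 5 days: October 27, 2013 + 5 days = November 1, 2013.
From August 30, 2013 through October 22, 2013 inclusive is 54 days; tolling adds 54 days: November 1, 2013 + 54 days = December 25, 2013.
December 25, 2013 is a listed holiday. The next qualifying day is December 26, 2013.
The deadline is December 26, 2013; the filing on January 4, 2014 is after that date.

No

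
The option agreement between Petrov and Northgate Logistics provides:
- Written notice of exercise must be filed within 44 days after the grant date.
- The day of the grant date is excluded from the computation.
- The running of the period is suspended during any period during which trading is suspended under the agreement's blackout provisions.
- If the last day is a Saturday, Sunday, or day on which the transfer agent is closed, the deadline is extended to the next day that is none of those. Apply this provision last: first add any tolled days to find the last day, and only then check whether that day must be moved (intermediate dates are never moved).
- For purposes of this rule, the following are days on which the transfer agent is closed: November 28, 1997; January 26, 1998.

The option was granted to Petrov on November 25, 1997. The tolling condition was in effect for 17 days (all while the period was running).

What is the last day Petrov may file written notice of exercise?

44 days after November 25, 1997 is January 8, 1998.
Tolling adds 17 days: January 8, 1998 + 17 days = January 25, 1998.
January 25, 1998 is Sunday; January 26, 1998 is a listed holiday. The next qualifying day is January 27, 1998.

January 27, 1998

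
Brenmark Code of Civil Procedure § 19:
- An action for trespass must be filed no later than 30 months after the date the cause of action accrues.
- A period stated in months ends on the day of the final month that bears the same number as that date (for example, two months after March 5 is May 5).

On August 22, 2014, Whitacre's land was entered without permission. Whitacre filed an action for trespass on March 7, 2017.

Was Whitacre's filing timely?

30 months after August 22, 2014 is February 22, 2017.
The deadline is February 22, 2017; the filing on March 7, 2017 is after that date.

No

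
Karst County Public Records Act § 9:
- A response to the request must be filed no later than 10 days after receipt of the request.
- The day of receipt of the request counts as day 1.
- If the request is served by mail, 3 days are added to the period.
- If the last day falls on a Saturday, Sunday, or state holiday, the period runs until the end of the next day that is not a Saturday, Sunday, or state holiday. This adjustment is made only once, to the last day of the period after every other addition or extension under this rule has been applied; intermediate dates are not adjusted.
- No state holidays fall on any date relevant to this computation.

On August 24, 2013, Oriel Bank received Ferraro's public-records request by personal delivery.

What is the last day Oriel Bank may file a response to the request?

September 2, 2013

Counting August 24, 2013 as day 1, day 10 is September 2, 2013.
Service was not by mail, so no mail extension applies.
September 2, 2013 is a Monday and not a state holiday, so no extension applies.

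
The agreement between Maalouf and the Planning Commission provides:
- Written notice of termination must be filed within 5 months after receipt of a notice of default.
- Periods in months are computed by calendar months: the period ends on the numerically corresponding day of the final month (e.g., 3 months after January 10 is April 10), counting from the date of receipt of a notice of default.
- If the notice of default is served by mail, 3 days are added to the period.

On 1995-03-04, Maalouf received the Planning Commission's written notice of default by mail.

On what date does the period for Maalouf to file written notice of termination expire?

August 7, 1995

5 months after 1995-03-04 is August 4, 1995.
Service was by mail, adding 3 days: August 4, 1995 + 3 days = August 7, 1995.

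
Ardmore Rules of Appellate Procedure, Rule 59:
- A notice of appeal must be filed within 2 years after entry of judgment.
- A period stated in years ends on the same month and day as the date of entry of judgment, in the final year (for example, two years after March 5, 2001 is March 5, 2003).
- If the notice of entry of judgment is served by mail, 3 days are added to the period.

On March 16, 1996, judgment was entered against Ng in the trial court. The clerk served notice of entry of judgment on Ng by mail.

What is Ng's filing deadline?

March 19, 1998

2 years after March 16, 1996 is March 16, 1998.
Service was by mail, adding 3 days: March 16, 1998 + 3 days = March 19, 1998.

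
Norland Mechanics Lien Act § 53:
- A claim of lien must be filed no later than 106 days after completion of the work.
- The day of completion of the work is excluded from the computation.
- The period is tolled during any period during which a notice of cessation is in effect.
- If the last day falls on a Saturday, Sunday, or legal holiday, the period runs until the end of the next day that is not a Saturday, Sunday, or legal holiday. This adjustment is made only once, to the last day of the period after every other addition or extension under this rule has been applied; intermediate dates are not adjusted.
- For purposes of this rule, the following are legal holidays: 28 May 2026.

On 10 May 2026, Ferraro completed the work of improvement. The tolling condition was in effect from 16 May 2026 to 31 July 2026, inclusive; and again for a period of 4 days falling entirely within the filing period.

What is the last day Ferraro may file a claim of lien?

106 days after 10 May 2026 is August 24, 2026.
From May 16, 2026 through July 31, 2026 inclusive is 77 days; tolling adds 77 days: August 24, 2026 + 77 days = November 9, 2026.
Tolling adds 4 days: November 9, 2026 + 4 days = November 13, 2026.
November 13, 2026 is a Friday and not a legal holiday, so no extension applies.

November 13, 2026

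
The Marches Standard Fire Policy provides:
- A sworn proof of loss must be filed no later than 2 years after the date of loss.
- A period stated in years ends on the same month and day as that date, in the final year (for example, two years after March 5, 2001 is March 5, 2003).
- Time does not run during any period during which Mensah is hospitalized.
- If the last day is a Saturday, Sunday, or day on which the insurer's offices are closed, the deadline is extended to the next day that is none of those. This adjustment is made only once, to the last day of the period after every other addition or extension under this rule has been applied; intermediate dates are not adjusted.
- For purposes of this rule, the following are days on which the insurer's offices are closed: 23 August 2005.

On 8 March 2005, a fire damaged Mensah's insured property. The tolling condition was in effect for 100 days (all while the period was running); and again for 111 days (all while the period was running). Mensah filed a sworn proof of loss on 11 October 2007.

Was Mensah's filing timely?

No

2 years after 8 March 2005 is March 8, 2007.
Tolling adds 100 days: March 8, 2007 + 100 days = June 16, 2007.
Tolling adds 111 days: June 16, 2007 + 111 days = October 5, 2007.
October 5, 2007 is a Friday and not a day on which the insurer's offices are closed, so no extension applies.
The deadline is October 5, 2007; the filing on October 11, 2007 is after that date.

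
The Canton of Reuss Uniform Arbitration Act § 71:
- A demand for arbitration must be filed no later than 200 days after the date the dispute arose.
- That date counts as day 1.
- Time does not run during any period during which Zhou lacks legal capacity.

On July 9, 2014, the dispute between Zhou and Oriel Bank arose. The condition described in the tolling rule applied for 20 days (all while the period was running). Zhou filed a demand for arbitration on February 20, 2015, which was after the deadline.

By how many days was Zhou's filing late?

Counting July 9, 2014 as day 1, day 200 is January 24, 2015.
Tolling adds 20 days: January 24, 2015 + 20 days = February 13, 2015.
The deadline is February 13, 2015; from February 13, 2015 to February 20, 2015 is 7 days.

7 days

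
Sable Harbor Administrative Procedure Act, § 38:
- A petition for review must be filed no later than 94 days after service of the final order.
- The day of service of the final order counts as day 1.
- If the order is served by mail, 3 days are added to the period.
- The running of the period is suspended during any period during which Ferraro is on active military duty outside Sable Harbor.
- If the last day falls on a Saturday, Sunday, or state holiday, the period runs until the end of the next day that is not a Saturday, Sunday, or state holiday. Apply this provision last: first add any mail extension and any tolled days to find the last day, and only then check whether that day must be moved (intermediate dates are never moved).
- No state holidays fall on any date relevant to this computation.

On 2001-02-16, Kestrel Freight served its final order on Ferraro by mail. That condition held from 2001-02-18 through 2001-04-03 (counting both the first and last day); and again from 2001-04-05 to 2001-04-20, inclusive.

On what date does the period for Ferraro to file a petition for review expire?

Counting 2001-02-16 as day 1, day 94 is May 20, 2001.
Service was by mail, adding 3 days: May 20, 2001 + 3 days = May 23, 2001.
From February 18, 2001 through April 3, 2001 inclusive is 45 days; tolling adds 45 days: May 23, 2001 + 45 days = July 7, 2001.
From April 5, 2001 through April 20, 2001 inclusive is 16 days; tolling adds 16 days: July 7, 2001 + 16 days = July 23, 2001.
July 23, 2001 is a Monday and not a state holiday, so no extension applies.

July 23, 2001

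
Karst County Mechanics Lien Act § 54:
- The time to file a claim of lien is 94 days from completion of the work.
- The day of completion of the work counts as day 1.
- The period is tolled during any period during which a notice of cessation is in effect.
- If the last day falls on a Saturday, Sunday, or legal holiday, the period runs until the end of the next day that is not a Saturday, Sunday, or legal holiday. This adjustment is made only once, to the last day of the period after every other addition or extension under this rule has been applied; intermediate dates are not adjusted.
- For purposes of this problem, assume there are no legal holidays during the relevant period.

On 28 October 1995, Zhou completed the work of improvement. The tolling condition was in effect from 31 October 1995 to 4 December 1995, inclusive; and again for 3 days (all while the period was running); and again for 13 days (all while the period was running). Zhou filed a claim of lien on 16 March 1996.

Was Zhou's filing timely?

Yes

Counting 28 October 1995 as day 1, day 94 is January 29, 1996.
From October 31, 1995 through December 4, 1995 inclusive is 35 days; tolling adds 35 days: January 29, 1996 + 35 days = March 4, 1996.
Tolling adds 3 days: March 4, 1996 + 3 days = March 7, 1996.
Tolling adds 13 days: March 7, 1996 + 13 days = March 20, 1996.
March 20, 1996 is a Wednesday and not a legal holiday, so no extension applies.
The deadline is March 20, 1996; the filing on March 16, 1996 is on or before that date.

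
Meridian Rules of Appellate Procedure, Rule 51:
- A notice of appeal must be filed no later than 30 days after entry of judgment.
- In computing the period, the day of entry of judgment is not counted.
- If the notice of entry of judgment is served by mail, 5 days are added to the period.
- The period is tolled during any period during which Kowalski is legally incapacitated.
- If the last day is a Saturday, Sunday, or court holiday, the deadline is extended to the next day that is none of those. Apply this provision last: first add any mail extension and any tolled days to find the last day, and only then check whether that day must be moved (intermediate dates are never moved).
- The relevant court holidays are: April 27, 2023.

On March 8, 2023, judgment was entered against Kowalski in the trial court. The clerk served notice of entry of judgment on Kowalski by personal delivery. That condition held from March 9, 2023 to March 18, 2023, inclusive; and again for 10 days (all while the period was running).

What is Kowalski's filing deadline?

April 28, 2023

30 days after March 8, 2023 is April 7, 2023.
Service was not by mail, so no mail extension applies.
From March 9, 2023 through March 18, 2023 inclusive is 10 days; tolling adds 10 days: April 7, 2023 + 10 days = April 17, 2023.
Tolling adds 10 days: April 17, 2023 + 10 days = April 27, 2023.
April 27, 2023 is a listed holiday. The next qualifying day is April 28, 2023.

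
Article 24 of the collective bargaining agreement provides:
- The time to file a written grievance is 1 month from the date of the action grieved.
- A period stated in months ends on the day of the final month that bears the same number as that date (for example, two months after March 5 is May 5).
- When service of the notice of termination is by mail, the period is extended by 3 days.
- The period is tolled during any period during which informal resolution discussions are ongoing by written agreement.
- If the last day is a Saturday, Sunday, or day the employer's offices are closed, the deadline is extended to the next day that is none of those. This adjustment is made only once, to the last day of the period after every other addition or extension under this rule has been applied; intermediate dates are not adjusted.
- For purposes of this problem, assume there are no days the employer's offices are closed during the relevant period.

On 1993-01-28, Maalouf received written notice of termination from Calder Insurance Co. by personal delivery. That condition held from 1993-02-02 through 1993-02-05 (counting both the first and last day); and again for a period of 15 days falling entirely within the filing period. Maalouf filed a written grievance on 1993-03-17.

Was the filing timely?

1 month after 1993-01-28 is February 28, 1993.
Service was not by mail, so no mail extension applies.
From February 2, 1993 through February 5, 1993 inclusive is 4 days; tolling adds 4 days: February 28, 1993 + 4 days = March 4, 1993.
Tolling adds 15 days: March 4, 1993 + 15 days = March 19, 1993.
March 19, 1993 is a Friday and not a day the employer's offices are closed, so no extension applies.
The deadline is March 19, 1993; the filing on March 17, 1993 is on or before that date.

Yes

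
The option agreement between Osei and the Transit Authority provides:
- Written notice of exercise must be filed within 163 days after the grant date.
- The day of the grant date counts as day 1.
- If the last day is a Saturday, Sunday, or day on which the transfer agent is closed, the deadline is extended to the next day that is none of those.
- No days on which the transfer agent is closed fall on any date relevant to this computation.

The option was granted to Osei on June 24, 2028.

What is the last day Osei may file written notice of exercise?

Counting June 24, 2028 as day 1, day 163 is December 3, 2028.
December 3, 2028 is Sunday. The next qualifying day is December 4, 2028.

December 4, 2028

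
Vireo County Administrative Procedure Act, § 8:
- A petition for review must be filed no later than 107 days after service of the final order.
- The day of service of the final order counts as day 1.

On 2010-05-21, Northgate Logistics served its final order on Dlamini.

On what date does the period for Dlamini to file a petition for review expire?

Counting 2010-05-21 as day 1, day 107 is September 4, 2010.

September 4, 2010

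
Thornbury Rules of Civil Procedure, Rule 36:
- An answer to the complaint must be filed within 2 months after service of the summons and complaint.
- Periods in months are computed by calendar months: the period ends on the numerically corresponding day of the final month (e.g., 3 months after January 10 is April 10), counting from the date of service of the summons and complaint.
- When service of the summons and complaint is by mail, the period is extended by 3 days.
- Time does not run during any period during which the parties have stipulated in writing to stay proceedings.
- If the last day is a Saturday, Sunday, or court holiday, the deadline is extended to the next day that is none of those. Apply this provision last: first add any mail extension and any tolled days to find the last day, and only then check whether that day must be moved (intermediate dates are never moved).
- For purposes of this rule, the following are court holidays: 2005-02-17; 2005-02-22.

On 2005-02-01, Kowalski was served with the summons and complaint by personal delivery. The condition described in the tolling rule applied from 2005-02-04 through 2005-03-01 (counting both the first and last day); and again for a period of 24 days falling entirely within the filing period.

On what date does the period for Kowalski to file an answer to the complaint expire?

2 months after 2005-02-01 is April 1, 2005.
Service was not by mail, so no mail extension applies.
From February 4, 2005 through March 1, 2005 inclusive is 26 days; tolling adds 26 days: April 1, 2005 + 26 days = April 27, 2005.
Tolling adds 24 days: April 27, 2005 + 24 days = May 21, 2005.
May 21, 2005 is Saturday; May 22, 2005 is Sunday. The next qualifying day is May 23, 2005.

May 23, 2005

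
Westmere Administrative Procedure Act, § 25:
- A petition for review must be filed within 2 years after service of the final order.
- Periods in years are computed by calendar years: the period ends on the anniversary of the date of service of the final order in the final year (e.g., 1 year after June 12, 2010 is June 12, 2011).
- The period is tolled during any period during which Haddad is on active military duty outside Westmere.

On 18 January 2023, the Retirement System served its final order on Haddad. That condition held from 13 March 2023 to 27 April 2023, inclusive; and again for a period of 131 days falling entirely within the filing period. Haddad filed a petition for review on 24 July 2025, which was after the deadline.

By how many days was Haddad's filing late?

10 days

2 years after 18 January 2023 is January 18, 2025.
From March 13, 2023 through April 27, 2023 inclusive is 46 days; tolling adds 46 days: January 18, 2025 + 46 days = March 5, 2025.
Tolling adds 131 days: March 5, 2025 + 131 days = July 14, 2025.
The deadline is July 14, 2025; from July 14, 2025 to July 24, 2025 is 10 days.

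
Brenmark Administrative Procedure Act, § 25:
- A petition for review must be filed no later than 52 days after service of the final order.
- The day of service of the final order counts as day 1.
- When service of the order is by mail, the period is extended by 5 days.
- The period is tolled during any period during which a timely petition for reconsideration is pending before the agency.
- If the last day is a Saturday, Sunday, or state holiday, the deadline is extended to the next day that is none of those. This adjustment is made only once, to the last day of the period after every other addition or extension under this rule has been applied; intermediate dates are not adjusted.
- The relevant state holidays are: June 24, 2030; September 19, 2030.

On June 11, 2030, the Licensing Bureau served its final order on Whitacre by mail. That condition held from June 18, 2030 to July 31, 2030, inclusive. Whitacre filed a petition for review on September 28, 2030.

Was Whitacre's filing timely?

Counting June 11, 2030 as day 1, day 52 is August 1, 2030.
Service was by mail, adding 5 days: August 1, 2030 + 5 days = August 6, 2030.
From June 18, 2030 through July 31, 2030 inclusive is 44 days; tolling adds 44 days: August 6, 2030 + 44 days = September 19, 2030.
September 19, 2030 is a listed holiday. The next qualifying day is September 20, 2030.
The deadline is September 20, 2030; the filing on September 28, 2030 is after that date.

No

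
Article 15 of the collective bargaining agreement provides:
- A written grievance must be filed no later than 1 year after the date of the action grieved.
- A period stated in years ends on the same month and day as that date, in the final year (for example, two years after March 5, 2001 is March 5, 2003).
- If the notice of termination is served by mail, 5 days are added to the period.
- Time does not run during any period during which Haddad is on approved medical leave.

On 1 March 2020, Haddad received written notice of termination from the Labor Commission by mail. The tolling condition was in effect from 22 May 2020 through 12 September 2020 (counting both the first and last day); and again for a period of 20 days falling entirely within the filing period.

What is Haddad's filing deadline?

1 year after 1 March 2020 is March 1, 2021.
Service was by mail, adding 5 days: March 1, 2021 + 5 days = March 6, 2021.
From May 22, 2020 through September 12, 2020 inclusive is 114 days; tolling adds 114 days: March 6, 2021 + 114 days = June 28, 2021.
Tolling adds 20 days: June 28, 2021 + 20 days = July 18, 2021.

July 18, 2021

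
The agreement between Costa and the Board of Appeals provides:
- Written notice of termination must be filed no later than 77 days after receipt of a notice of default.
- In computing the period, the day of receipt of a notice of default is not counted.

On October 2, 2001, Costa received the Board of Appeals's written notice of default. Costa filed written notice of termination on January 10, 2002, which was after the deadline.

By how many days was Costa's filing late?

23 days

77 days after October 2, 2001 is December 18, 2001.
The deadline is December 18, 2001; from December 18, 2001 to January 10, 2002 is 23 days.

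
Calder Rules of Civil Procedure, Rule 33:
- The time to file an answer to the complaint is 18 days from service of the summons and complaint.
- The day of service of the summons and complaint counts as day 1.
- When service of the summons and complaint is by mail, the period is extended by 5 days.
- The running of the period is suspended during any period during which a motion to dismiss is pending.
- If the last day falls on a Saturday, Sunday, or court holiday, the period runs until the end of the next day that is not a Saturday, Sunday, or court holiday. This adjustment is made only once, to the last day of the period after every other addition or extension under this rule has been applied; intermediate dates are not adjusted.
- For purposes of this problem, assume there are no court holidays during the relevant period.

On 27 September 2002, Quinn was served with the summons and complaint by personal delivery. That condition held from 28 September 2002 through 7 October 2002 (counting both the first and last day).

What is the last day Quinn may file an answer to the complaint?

October 24, 2002

Counting 27 September 2002 as day 1, day 18 is October 14, 2002.
Service was not by mail, so no mail extension applies.
From September 28, 2002 through October 7, 2002 inclusive is 10 days; tolling adds 10 days: October 14, 2002 + 10 days = October 24, 2002.
October 24, 2002 is a Thursday and not a court holiday, so no extension applies.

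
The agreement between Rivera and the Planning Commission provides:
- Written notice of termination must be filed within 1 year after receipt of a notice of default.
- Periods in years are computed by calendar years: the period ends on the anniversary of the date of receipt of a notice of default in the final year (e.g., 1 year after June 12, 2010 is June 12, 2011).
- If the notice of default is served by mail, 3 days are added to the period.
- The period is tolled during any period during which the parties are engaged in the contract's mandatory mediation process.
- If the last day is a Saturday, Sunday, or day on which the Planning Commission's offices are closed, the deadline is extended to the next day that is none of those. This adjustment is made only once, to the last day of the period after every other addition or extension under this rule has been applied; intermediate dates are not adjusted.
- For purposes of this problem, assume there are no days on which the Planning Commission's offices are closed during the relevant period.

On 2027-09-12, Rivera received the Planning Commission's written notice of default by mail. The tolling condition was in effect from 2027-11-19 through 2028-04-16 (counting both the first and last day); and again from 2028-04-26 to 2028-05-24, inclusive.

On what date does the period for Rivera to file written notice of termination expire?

1 year after 2027-09-12 is September 12, 2028.
Service was by mail, adding 3 days: September 12, 2028 + 3 days = September 15, 2028.
From November 19, 2027 through April 16, 2028 inclusive is 150 days; tolling adds 150 days: September 15, 2028 + 150 days = February 12, 2029.
From April 26, 2028 through May 24, 2028 inclusive is 29 days; tolling adds 29 days: February 12, 2029 + 29 days = March 13, 2029.
March 13, 2029 is a Tuesday and not a day on which the Planning Commission's offices are closed, so no extension applies.

March 13, 2029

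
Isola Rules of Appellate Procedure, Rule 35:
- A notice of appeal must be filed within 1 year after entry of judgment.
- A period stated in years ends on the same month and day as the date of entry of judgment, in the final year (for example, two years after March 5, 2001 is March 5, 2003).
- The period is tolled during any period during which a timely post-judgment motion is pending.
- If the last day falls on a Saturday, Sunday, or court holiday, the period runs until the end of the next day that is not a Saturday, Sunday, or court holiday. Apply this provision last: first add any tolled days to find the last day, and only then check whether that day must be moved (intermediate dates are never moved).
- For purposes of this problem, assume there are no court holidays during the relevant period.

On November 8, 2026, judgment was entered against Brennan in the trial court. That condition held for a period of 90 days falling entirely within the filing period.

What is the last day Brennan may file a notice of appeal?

1 year after November 8, 2026 is November 8, 2027.
Tolling adds 90 days: November 8, 2027 + 90 days = February 6, 2028.
February 6, 2028 is Sunday. The next qualifying day is February 7, 2028.

February 7, 2028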